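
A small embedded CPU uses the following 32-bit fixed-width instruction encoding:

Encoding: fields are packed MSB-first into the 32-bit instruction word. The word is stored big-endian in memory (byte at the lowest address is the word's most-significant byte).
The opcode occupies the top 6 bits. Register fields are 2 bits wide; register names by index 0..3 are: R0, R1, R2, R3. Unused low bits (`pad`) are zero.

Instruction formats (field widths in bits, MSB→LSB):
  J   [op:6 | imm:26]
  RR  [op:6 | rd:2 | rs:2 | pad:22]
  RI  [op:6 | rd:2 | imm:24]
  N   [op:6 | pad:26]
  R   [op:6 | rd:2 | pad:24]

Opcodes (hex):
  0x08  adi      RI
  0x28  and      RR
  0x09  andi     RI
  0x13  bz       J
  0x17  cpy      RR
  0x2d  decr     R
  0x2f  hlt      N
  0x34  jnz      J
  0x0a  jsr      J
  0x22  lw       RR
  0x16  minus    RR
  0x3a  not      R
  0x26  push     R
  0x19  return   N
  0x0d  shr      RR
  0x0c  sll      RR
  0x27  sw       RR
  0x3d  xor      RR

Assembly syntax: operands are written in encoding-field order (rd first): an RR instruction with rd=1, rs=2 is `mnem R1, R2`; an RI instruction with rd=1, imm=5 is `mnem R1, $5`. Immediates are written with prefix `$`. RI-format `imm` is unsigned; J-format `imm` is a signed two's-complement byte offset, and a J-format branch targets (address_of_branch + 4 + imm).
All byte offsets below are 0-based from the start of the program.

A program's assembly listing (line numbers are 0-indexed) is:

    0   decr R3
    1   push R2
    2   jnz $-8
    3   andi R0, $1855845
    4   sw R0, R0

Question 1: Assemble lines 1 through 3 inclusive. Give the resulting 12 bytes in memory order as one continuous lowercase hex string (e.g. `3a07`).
1. push fields op=0x26:6|rd=2:2|pad=0:24 → word 9a000000h → 9a 00 00 00
2. jnz fields op=0x34:6|imm=-8:26 → word d3fffff8h → d3 ff ff f8
3. andi fields op=0x9:6|rd=0:2|imm=1855845:24 → word 241c5165h → 24 1c 51 65

9a000000d3fffff8241c5165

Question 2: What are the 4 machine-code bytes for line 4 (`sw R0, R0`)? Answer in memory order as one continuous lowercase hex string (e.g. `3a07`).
L4: sw op=0x27:6|rd=0:2|rs=0:2|pad=0:22 ⇒ 0x9c000000 ⇒ big 9c 00 00 00

9c000000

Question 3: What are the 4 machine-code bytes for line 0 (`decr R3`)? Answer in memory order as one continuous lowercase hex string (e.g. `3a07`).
b7000000

0. decr fields op=0x2d:6|rd=3:2|pad=0:24 → word b7000000h → b7 00 00 00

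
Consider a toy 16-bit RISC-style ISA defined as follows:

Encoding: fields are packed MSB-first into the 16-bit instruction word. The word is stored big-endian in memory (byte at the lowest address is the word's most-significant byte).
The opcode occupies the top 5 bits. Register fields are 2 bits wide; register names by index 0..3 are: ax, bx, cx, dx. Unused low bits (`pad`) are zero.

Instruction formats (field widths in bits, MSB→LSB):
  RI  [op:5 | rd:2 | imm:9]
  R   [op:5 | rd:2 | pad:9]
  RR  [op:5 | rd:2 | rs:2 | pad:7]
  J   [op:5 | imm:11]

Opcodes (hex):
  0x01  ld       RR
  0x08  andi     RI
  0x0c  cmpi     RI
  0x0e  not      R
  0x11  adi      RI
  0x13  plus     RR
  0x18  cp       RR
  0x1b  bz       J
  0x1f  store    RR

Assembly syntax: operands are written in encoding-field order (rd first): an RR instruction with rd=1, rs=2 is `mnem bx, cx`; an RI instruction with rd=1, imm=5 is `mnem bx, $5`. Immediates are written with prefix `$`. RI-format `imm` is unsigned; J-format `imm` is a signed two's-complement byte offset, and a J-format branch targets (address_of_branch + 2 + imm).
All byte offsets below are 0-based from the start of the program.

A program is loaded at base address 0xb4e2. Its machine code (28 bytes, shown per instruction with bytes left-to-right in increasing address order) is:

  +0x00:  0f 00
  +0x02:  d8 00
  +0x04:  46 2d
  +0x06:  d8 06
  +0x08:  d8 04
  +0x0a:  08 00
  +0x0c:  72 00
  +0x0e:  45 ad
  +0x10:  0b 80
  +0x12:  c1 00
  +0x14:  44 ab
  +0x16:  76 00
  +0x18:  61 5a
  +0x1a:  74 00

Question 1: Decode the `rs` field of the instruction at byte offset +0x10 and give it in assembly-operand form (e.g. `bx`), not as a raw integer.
off 0x10: read 0b 80 as big → 0x0b80
  top 5b → 0x1 → ld [RR]
  [10:9] rd=1 = bx
  [8:7] rs=3 = dx

dx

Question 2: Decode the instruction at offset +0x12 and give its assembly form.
cp ax, cx

off 0x12: read c1 00 as big → 0xc100
  opcode bits[15:11]=0x18: cp/RR
  rd: (w>>9)&0x3=0x0 → ax
  rs: (w>>7)&0x3=0x2 → cx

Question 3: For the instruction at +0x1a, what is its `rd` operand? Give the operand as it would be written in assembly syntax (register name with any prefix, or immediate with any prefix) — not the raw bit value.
+0x1a: 74 00 ⇒ word 0x7400 (big)
  top 5b → 0xe → not [R]
  rd@[10:9]=0x2 ⇒ cx

cx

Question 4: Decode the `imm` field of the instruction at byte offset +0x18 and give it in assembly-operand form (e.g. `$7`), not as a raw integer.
$346

+0x18: 61 5a ⇒ word 0x615a (big)
  op=0x615a>>11=0xc ⇒ cmpi (RI)
  rd: (w>>9)&0x3=0x0 → ax
  imm: (w>>0)&0x1ff=0x15a → $346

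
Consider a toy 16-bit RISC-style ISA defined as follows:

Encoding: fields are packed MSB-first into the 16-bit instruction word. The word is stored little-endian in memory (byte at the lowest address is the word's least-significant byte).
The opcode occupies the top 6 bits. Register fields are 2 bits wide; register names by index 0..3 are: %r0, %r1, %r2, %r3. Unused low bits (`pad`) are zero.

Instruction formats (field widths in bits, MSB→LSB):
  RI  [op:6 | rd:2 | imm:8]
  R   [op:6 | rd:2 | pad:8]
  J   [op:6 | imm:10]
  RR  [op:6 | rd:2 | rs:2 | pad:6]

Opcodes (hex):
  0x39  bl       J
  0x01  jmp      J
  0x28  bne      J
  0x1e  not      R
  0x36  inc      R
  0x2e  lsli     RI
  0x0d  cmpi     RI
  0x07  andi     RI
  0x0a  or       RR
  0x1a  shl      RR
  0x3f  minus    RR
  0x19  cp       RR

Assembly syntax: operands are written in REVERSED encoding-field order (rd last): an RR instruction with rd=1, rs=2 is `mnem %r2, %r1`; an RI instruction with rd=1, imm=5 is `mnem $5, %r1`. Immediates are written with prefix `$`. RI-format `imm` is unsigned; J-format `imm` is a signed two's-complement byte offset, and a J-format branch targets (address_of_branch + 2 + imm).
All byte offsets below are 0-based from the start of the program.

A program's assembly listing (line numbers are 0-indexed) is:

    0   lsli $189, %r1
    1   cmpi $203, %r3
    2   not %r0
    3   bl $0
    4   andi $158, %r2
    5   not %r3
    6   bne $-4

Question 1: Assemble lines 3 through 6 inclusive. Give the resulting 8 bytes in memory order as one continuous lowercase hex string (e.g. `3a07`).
3. bl fields op=0x39:6|imm=0:10 → word e400h → 00 e4
4. andi fields op=0x7:6|rd=2:2|imm=158:8 → word 1e9eh → 9e 1e
5. not fields op=0x1e:6|rd=3:2|pad=0:8 → word 7b00h → 00 7b
6. bne fields op=0x28:6|imm=-4:10 → word a3fch → fc a3

00e49e1e007bfca3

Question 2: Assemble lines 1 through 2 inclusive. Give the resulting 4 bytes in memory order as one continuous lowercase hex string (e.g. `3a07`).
line 1 (cmpi): pack op=0xd:6|rd=3:2|imm=203:8 = 0x37cb; little→ cb 37
line 2 (not): pack op=0x1e:6|rd=0:2|pad=0:8 = 0x7800; little→ 00 78

cb370078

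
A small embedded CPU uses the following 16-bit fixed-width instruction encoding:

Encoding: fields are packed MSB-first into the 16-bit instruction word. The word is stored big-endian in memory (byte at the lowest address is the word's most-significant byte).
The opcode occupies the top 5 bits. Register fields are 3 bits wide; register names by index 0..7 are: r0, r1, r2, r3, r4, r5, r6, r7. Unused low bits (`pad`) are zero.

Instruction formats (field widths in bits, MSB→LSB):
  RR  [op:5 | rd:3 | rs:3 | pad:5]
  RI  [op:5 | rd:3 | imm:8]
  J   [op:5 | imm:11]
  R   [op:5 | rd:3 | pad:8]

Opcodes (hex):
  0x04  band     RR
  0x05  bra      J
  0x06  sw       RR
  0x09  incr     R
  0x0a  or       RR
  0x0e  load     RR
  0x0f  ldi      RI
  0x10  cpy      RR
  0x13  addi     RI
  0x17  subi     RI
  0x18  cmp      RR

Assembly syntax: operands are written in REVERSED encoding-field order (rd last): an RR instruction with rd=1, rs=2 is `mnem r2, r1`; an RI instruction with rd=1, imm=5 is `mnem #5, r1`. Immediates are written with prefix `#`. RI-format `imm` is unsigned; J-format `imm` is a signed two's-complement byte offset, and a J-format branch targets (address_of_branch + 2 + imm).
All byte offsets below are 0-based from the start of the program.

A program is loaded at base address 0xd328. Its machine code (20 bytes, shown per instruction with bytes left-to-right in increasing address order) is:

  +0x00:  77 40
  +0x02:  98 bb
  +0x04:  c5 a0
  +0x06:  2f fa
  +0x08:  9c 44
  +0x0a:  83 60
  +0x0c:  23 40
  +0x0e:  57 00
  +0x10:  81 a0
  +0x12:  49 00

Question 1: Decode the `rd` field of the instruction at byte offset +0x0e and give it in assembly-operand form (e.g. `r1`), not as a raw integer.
@+0e  big-endian(57 00) = 0x5700
  op=0x5700>>11=0xa ⇒ or (RR)
  [10:8] rd=7 = r7
  [7:5] rs=0 = r0

r7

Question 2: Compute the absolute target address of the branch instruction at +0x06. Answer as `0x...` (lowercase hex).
@+06  big-endian(2f fa) = 0x2ffa
  opcode bits[15:11]=0x5: bra/J
  imm: (w>>0)&0x7ff=0x7fa (s11→-6) → #-6
  target = base 0xd328 + off 0x06 + 2 + imm -6 = 0xd32a

0xd32a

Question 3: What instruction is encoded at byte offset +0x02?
[02] 98 bb → 0x98bb
  top 5b → 0x13 → addi [RI]
  [10:8] rd=0 = r0
  [7:0] imm=187 = #187

addi #187, r0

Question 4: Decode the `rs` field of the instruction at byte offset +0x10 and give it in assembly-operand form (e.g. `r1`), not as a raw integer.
r5

[10] 81 a0 → 0x81a0
  op=0x81a0>>11=0x10 ⇒ cpy (RR)
  rd@[10:8]=0x1 ⇒ r1
  rs@[7:5]=0x5 ⇒ r5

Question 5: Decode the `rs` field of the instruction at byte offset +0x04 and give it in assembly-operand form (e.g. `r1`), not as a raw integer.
+0x04: c5 a0 ⇒ word 0xc5a0 (big)
  top 5b → 0x18 → cmp [RR]
  rd@[10:8]=0x5 ⇒ r5
  rs@[7:5]=0x5 ⇒ r5

r5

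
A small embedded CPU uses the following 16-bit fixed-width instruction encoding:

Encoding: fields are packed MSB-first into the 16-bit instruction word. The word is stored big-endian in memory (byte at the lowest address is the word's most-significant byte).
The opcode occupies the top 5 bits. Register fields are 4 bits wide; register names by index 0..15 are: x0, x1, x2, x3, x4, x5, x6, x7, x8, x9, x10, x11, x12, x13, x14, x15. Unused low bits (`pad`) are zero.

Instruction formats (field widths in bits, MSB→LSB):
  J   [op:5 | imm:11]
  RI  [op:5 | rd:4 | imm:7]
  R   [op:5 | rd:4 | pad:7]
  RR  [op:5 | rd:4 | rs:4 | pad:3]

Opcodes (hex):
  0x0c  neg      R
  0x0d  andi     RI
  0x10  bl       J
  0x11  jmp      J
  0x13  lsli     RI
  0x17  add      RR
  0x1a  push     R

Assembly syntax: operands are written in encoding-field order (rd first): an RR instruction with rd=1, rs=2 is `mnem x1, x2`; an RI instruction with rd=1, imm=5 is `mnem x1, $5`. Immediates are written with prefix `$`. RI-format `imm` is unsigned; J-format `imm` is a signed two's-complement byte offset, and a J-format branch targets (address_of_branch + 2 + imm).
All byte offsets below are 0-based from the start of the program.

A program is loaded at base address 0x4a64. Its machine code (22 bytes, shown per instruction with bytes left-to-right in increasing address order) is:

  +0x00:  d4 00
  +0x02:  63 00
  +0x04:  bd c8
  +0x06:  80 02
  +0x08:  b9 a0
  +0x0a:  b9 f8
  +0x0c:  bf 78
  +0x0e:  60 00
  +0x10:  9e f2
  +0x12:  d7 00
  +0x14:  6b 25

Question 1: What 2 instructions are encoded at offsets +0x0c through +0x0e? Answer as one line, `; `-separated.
add x14, x15; neg x0

+0x0c: bf 78 ⇒ word 0xbf78 (big)
  top 5b → 0x17 → add [RR]
  rd@[10:7]=0xe ⇒ x14
  rs@[6:3]=0xf ⇒ x15
+0x0e: 60 00 ⇒ word 0x6000 (big)
  top 5b → 0xc → neg [R]
  rd@[10:7]=0x0 ⇒ x0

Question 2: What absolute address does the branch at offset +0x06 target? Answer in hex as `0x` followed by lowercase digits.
+0x06: 80 02 ⇒ word 0x8002 (big)
  top 5b → 0x10 → bl [J]
  [10:0] imm=2 = $2
  target = base 0x4a64 + off 0x06 + 2 + imm 2 = 0x4a6e

0x4a6e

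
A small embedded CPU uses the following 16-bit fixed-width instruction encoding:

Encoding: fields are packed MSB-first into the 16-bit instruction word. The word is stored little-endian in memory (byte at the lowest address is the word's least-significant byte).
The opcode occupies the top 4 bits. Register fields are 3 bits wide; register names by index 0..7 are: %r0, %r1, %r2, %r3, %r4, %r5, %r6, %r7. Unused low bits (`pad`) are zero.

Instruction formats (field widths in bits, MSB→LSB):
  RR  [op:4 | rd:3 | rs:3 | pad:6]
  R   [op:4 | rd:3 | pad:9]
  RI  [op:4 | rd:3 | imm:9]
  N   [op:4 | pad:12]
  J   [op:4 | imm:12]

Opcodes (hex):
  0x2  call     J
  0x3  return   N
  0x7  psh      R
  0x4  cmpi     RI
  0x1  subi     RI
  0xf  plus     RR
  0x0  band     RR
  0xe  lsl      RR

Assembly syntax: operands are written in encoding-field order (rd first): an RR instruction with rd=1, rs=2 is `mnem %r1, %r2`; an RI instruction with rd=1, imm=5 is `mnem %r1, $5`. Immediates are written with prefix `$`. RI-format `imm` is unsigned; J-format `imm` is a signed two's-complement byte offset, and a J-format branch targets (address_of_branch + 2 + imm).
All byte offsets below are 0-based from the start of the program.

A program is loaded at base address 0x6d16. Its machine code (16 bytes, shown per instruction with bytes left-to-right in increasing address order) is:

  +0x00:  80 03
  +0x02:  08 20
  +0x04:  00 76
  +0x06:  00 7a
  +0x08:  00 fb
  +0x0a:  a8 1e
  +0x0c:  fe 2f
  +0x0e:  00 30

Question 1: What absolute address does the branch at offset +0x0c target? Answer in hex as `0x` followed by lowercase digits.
0x6d22

off 0x0c: read fe 2f as little → 0x2ffe
  op=0x2ffe>>12=0x2 ⇒ call (J)
  imm: (w>>0)&0xfff=0xffe (s12→-2) → $-2
  target = base 0x6d16 + off 0x0c + 2 + imm -2 = 0x6d22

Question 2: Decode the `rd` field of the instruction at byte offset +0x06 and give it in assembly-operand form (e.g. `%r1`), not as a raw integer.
[06] 00 7a → 0x7a00
  top 4b → 0x7 → psh [R]
  rd: (w>>9)&0x7=0x5 → %r5

%r5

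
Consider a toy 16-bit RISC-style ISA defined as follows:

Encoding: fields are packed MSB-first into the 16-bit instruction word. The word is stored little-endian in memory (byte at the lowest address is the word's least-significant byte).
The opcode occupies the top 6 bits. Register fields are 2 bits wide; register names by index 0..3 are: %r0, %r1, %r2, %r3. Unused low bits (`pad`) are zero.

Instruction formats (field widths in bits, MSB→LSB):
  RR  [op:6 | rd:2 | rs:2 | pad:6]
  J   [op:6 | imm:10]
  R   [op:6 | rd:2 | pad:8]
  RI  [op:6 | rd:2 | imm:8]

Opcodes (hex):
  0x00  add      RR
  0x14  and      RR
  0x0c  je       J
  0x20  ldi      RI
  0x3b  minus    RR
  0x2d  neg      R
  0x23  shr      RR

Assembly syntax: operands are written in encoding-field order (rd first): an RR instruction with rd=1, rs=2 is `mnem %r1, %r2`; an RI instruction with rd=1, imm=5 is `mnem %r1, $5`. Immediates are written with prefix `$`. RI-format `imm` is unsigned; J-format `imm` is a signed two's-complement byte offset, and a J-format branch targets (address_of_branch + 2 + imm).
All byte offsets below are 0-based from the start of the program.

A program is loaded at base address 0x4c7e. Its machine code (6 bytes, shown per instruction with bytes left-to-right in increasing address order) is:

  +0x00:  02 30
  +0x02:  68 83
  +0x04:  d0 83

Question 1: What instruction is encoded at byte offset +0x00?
je $2

off 0x00: read 02 30 as little → 0x3002
  opcode bits[15:10]=0xc: je/J
  [9:0] imm=2 = $2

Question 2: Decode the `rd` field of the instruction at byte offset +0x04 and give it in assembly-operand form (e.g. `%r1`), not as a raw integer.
@+04  little-endian(d0 83) = 0x83d0
  top 6b → 0x20 → ldi [RI]
  rd: (w>>8)&0x3=0x3 → %r3
  imm: (w>>0)&0xff=0xd0 → $208

%r3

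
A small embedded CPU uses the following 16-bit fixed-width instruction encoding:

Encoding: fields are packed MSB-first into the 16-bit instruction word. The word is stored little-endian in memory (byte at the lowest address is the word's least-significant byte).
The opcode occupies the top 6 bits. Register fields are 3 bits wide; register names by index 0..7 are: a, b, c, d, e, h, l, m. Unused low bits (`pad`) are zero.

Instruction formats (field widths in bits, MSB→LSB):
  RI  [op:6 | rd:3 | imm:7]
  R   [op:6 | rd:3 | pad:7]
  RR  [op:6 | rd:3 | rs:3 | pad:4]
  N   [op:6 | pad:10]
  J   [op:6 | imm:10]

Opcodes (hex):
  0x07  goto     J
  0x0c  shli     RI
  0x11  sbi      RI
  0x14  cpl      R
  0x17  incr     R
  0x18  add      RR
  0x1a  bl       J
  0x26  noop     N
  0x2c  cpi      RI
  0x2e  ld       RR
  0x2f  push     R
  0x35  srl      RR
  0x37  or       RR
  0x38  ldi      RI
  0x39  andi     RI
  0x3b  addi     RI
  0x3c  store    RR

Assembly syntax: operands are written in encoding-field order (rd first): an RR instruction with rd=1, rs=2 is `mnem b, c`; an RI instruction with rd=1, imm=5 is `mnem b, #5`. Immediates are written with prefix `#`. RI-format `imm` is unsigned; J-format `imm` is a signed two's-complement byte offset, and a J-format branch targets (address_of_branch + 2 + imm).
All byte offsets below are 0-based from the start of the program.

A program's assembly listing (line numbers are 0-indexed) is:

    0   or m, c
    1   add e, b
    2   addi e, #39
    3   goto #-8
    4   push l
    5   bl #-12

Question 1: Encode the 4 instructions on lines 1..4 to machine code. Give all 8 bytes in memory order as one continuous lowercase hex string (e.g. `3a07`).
1. add fields op=0x18:6|rd=4:3|rs=1:3|pad=0:4 → word 6210h → 10 62
2. addi fields op=0x3b:6|rd=4:3|imm=39:7 → word ee27h → 27 ee
3. goto fields op=0x7:6|imm=-8:10 → word 1ff8h → f8 1f
4. push fields op=0x2f:6|rd=6:3|pad=0:7 → word bf00h → 00 bf

106227eef81f00bf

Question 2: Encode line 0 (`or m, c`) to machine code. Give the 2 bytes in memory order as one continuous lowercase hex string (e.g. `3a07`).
0. or fields op=0x37:6|rd=7:3|rs=2:3|pad=0:4 → word dfa0h → a0 df

a0df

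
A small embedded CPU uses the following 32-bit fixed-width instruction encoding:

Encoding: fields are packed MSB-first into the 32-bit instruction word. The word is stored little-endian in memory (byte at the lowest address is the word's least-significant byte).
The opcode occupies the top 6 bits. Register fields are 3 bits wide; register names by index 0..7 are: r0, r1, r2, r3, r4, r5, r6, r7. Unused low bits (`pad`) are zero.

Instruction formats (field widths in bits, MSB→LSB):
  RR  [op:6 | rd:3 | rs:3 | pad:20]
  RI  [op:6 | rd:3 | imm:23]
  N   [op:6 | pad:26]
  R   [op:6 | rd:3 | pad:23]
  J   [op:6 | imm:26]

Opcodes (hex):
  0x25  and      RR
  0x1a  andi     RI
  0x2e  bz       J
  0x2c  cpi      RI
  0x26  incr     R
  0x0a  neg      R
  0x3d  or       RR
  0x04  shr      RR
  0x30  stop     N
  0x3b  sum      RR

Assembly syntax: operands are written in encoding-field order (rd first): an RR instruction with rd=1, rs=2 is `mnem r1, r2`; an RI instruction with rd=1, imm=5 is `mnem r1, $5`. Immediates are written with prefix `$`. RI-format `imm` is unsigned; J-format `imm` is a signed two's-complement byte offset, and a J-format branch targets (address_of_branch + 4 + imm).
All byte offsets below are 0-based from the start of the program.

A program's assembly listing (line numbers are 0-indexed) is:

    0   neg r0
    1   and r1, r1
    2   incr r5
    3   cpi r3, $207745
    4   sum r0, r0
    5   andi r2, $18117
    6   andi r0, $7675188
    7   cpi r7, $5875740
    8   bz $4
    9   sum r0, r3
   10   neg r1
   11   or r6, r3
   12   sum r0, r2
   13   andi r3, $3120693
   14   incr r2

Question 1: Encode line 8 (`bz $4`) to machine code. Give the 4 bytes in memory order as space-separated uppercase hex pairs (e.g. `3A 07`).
line 8 (bz): pack op=0x2e:6|imm=4:26 = 0xb8000004; little→ 04 00 00 b8

04 00 00 B8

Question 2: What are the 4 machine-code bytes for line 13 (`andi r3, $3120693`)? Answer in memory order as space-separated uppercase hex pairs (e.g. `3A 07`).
35 9E AF 69

13. andi fields op=0x1a:6|rd=3:3|imm=3120693:23 → word 69af9e35h → 35 9e af 69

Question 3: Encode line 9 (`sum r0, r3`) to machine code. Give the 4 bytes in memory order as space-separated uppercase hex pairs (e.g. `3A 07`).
line 9 (sum): pack op=0x3b:6|rd=0:3|rs=3:3|pad=0:20 = 0xec300000; little→ 00 00 30 ec

00 00 30 EC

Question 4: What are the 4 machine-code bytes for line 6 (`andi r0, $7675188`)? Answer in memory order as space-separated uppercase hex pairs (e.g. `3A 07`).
L6: andi op=0x1a:6|rd=0:3|imm=7675188:23 ⇒ 0x68751d34 ⇒ little 34 1d 75 68

34 1D 75 68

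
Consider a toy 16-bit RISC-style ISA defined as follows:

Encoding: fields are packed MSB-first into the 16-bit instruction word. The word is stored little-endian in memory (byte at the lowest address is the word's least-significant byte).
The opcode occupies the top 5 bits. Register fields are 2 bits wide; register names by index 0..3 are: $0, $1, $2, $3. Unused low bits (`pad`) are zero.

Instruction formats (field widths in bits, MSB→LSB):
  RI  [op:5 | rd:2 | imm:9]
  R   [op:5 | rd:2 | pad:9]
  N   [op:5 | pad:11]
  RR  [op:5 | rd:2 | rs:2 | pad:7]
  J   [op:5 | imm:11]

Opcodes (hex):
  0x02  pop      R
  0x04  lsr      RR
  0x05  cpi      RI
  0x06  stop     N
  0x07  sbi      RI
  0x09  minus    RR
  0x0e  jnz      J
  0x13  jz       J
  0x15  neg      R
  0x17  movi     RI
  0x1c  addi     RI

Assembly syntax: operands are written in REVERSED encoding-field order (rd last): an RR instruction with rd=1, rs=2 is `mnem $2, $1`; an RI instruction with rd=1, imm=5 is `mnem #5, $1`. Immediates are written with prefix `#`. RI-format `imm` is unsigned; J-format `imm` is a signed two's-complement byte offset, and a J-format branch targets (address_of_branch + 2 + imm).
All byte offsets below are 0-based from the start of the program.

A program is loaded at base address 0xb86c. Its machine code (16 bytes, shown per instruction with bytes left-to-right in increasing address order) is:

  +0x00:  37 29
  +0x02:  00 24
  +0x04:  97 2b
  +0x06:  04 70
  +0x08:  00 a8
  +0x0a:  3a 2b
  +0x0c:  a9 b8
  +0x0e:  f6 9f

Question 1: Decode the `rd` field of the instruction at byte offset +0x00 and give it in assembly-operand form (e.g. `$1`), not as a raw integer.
@+00  little-endian(37 29) = 0x2937
  top 5b → 0x5 → cpi [RI]
  rd@[10:9]=0x0 ⇒ $0
  imm@[8:0]=0x137 ⇒ #311

$0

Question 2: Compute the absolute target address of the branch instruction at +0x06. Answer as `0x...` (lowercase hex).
0xb878

[06] 04 70 → 0x7004
  op=0x7004>>11=0xe ⇒ jnz (J)
  imm@[10:0]=0x4 ⇒ #4
  target = base 0xb86c + off 0x06 + 2 + imm 4 = 0xb878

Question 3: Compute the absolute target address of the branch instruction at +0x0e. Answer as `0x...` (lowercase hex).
off 0x0e: read f6 9f as little → 0x9ff6
  opcode bits[15:11]=0x13: jz/J
  imm@[10:0]=0x7f6 (s11→-10) ⇒ #-10
  target = base 0xb86c + off 0x0e + 2 + imm -10 = 0xb872

0xb872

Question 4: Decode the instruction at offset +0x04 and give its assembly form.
+0x04: 97 2b ⇒ word 0x2b97 (little)
  opcode bits[15:11]=0x5: cpi/RI
  [10:9] rd=1 = $1
  [8:0] imm=407 = #407

cpi #407, $1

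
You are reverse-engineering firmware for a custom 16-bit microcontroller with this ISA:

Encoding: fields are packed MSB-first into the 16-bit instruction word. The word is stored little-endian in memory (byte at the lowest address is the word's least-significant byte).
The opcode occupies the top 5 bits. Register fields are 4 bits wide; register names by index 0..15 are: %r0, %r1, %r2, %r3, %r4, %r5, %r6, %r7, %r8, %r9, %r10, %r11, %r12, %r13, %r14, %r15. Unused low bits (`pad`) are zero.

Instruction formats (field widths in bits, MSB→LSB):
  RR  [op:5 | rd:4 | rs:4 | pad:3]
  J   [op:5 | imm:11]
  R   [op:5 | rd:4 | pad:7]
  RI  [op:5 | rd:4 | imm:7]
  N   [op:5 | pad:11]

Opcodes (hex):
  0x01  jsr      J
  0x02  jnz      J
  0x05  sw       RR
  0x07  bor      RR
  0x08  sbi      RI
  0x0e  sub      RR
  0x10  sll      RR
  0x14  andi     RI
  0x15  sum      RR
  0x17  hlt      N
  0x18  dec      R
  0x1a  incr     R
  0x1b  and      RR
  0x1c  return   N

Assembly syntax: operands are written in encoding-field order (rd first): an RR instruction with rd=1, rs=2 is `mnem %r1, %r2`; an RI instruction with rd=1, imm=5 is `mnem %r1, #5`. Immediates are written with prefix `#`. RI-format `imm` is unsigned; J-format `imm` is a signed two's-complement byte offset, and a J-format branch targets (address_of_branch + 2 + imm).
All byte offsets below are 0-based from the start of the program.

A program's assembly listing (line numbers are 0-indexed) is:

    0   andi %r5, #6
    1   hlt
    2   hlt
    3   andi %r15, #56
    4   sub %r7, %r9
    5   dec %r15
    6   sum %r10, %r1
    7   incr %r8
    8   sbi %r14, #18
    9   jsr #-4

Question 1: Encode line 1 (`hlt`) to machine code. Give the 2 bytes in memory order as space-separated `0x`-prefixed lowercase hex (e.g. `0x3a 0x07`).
0x00 0xb8

L1: hlt op=0x17:5|pad=0:11 ⇒ 0xb800 ⇒ little 00 b8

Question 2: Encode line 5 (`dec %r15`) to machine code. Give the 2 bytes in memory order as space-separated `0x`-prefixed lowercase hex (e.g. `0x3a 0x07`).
5. dec fields op=0x18:5|rd=15:4|pad=0:7 → word c780h → 80 c7

0x80 0xc7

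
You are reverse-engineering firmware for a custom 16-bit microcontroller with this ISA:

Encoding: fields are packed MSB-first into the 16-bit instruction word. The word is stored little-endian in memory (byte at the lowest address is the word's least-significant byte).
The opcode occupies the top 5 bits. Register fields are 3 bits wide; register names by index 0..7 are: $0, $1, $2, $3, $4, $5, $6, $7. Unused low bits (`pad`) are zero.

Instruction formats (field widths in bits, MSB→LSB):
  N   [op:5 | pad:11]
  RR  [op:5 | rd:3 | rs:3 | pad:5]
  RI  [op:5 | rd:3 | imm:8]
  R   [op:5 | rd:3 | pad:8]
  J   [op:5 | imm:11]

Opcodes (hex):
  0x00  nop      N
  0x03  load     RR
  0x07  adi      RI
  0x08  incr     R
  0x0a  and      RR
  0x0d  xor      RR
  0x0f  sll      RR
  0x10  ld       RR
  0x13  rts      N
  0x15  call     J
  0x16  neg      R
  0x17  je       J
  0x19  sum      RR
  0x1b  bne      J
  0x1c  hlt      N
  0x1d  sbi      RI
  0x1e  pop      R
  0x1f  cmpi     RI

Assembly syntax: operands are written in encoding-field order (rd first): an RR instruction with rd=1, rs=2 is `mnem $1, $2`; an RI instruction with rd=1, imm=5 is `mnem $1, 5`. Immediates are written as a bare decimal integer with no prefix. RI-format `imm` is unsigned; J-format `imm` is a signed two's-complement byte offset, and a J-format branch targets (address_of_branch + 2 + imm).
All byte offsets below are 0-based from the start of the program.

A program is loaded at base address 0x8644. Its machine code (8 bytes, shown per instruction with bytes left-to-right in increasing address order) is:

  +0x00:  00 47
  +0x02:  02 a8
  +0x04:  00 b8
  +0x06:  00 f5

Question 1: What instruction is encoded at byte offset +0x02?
call 2

@+02  little-endian(02 a8) = 0xa802
  op=0xa802>>11=0x15 ⇒ call (J)
  imm@[10:0]=0x2 ⇒ 2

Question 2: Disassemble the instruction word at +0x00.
incr $7

+0x00: 00 47 ⇒ word 0x4700 (little)
  top 5b → 0x8 → incr [R]
  rd@[10:8]=0x7 ⇒ $7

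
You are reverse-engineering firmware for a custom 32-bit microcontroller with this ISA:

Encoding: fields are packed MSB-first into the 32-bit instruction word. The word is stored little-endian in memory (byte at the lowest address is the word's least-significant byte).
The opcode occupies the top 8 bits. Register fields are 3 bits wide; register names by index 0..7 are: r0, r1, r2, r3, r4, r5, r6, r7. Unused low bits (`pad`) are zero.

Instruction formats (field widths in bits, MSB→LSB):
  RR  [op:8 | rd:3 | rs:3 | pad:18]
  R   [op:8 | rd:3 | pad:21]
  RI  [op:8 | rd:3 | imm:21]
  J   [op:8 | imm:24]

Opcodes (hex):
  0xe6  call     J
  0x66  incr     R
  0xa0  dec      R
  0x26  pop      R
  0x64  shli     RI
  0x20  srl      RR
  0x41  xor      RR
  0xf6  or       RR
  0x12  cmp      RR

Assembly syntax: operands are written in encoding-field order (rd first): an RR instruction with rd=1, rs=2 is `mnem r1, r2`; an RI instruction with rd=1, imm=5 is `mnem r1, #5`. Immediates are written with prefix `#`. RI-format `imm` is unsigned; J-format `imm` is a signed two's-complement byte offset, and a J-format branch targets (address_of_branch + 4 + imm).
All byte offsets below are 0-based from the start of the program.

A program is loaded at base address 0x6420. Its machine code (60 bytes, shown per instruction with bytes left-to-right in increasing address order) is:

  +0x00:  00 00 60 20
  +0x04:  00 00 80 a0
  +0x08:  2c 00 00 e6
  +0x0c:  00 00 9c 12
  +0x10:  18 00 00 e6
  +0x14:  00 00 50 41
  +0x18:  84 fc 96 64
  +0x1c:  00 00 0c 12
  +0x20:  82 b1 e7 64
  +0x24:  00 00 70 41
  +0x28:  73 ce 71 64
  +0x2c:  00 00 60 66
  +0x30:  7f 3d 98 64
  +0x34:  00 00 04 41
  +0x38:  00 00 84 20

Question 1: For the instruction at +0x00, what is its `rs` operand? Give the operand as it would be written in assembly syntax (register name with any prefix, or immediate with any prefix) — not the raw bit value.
r0

@+00  little-endian(00 00 60 20) = 0x20600000
  top 8b → 0x20 → srl [RR]
  rd: (w>>21)&0x7=0x3 → r3
  rs: (w>>18)&0x7=0x0 → r0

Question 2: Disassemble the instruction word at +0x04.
+0x04: 00 00 80 a0 ⇒ word 0xa0800000 (little)
  opcode bits[31:24]=0xa0: dec/R
  rd@[23:21]=0x4 ⇒ r4

dec r4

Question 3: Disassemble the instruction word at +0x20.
shli r7, #504194

off 0x20: read 82 b1 e7 64 as little → 0x64e7b182
  opcode bits[31:24]=0x64: shli/RI
  [23:21] rd=7 = r7
  [20:0] imm=504194 = #504194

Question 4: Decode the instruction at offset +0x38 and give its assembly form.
srl r4, r1

[38] 00 00 84 20 → 0x20840000
  op=0x20840000>>24=0x20 ⇒ srl (RR)
  rd: (w>>21)&0x7=0x4 → r4
  rs: (w>>18)&0x7=0x1 → r1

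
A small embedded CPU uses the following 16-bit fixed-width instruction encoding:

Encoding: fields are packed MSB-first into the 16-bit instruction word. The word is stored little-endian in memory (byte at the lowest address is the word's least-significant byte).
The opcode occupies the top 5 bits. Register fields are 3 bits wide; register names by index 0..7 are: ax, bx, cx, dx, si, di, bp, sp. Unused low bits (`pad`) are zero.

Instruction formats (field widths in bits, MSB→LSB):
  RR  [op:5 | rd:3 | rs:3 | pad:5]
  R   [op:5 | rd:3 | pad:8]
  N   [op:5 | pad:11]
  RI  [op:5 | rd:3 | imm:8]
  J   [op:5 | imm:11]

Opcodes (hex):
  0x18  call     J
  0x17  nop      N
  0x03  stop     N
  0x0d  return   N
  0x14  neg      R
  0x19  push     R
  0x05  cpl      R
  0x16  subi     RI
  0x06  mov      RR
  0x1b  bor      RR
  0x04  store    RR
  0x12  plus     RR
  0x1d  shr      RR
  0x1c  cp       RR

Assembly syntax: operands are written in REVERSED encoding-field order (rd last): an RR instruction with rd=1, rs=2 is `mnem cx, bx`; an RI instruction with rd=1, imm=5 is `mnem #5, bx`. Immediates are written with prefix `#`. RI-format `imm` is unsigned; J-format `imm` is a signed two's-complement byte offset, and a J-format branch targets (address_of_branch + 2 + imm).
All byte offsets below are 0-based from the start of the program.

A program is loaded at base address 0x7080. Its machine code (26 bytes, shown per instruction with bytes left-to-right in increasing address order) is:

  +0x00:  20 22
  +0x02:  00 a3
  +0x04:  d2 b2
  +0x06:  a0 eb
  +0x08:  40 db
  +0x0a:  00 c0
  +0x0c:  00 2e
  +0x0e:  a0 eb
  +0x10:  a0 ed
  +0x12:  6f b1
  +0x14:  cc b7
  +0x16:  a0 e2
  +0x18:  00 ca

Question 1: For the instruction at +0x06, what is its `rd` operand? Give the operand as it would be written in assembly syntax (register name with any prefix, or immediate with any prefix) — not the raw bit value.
dx

@+06  little-endian(a0 eb) = 0xeba0
  opcode bits[15:11]=0x1d: shr/RR
  rd@[10:8]=0x3 ⇒ dx
  rs@[7:5]=0x5 ⇒ di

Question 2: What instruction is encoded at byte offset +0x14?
subi #204, sp

+0x14: cc b7 ⇒ word 0xb7cc (little)
  top 5b → 0x16 → subi [RI]
  [10:8] rd=7 = sp
  [7:0] imm=204 = #204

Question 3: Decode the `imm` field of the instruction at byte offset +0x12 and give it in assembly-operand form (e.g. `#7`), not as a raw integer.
+0x12: 6f b1 ⇒ word 0xb16f (little)
  opcode bits[15:11]=0x16: subi/RI
  rd@[10:8]=0x1 ⇒ bx
  imm@[7:0]=0x6f ⇒ #111

#111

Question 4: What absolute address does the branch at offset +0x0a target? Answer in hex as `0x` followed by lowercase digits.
0x708c

off 0x0a: read 00 c0 as little → 0xc000
  opcode bits[15:11]=0x18: call/J
  imm@[10:0]=0x0 ⇒ #0
  target = base 0x7080 + off 0x0a + 2 + imm 0 = 0x708c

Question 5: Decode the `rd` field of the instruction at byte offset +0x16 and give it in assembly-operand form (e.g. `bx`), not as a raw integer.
+0x16: a0 e2 ⇒ word 0xe2a0 (little)
  opcode bits[15:11]=0x1c: cp/RR
  rd@[10:8]=0x2 ⇒ cx
  rs@[7:5]=0x5 ⇒ di

cx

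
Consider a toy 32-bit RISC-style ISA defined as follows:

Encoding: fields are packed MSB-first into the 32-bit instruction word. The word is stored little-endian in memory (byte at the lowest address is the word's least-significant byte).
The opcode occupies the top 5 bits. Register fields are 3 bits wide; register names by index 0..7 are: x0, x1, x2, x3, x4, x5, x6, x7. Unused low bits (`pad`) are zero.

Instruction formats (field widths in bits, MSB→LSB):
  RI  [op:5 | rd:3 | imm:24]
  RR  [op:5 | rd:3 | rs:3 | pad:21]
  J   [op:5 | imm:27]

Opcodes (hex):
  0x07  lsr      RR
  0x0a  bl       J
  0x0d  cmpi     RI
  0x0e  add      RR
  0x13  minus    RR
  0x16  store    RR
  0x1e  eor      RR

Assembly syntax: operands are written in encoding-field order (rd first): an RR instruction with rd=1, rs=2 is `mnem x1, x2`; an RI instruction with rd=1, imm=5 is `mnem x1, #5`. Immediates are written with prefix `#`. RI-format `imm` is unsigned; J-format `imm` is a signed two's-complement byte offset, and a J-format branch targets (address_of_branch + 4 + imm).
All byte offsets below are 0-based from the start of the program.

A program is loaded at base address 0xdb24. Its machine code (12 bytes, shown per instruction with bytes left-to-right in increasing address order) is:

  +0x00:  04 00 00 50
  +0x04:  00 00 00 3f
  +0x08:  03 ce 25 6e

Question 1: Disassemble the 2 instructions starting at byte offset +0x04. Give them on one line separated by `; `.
@+04  little-endian(00 00 00 3f) = 0x3f000000
  top 5b → 0x7 → lsr [RR]
  [26:24] rd=7 = x7
  [23:21] rs=0 = x0
@+08  little-endian(03 ce 25 6e) = 0x6e25ce03
  top 5b → 0xd → cmpi [RI]
  [26:24] rd=6 = x6
  [23:0] imm=2477571 = #2477571

lsr x7, x0; cmpi x6, #2477571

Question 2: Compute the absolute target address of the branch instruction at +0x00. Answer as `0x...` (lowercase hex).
off 0x00: read 04 00 00 50 as little → 0x50000004
  top 5b → 0xa → bl [J]
  imm: (w>>0)&0x7ffffff=0x4 → #4
  target = base 0xdb24 + off 0x00 + 4 + imm 4 = 0xdb2c

0xdb2c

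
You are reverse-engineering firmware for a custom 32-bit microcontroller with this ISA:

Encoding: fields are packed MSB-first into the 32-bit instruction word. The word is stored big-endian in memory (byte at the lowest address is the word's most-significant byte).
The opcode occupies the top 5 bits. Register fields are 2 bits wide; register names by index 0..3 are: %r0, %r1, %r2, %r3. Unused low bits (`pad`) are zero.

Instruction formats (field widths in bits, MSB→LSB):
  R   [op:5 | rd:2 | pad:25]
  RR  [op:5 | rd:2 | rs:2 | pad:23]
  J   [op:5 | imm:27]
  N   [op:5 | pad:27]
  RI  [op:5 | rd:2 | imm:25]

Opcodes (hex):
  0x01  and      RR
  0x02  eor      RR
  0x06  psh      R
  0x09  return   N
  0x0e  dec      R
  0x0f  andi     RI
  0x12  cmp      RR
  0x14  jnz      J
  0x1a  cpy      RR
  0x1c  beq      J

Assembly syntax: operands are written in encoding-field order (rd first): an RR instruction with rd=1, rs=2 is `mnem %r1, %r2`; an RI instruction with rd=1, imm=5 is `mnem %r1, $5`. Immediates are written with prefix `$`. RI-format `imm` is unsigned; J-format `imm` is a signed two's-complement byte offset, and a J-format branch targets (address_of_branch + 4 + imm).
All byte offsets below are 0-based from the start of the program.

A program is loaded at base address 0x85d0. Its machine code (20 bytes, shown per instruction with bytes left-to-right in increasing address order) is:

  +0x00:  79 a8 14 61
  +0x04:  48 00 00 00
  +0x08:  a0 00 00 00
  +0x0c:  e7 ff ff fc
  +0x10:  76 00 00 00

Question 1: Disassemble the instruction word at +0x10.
@+10  big-endian(76 00 00 00) = 0x76000000
  op=0x76000000>>27=0xe ⇒ dec (R)
  rd@[26:25]=0x3 ⇒ %r3

dec %r3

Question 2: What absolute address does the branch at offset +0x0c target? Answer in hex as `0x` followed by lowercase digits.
0x85dc

off 0x0c: read e7 ff ff fc as big → 0xe7fffffc
  opcode bits[31:27]=0x1c: beq/J
  imm@[26:0]=0x7fffffc (s27→-4) ⇒ $-4
  target = base 0x85d0 + off 0x0c + 4 + imm -4 = 0x85dc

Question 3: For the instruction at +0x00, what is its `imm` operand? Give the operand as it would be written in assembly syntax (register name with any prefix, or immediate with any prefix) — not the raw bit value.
[00] 79 a8 14 61 → 0x79a81461
  top 5b → 0xf → andi [RI]
  [26:25] rd=0 = %r0
  [24:0] imm=27792481 = $27792481

$27792481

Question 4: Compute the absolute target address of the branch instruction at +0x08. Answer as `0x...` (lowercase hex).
0x85dc

[08] a0 00 00 00 → 0xa0000000
  op=0xa0000000>>27=0x14 ⇒ jnz (J)
  [26:0] imm=0 = $0
  target = base 0x85d0 + off 0x08 + 4 + imm 0 = 0x85dc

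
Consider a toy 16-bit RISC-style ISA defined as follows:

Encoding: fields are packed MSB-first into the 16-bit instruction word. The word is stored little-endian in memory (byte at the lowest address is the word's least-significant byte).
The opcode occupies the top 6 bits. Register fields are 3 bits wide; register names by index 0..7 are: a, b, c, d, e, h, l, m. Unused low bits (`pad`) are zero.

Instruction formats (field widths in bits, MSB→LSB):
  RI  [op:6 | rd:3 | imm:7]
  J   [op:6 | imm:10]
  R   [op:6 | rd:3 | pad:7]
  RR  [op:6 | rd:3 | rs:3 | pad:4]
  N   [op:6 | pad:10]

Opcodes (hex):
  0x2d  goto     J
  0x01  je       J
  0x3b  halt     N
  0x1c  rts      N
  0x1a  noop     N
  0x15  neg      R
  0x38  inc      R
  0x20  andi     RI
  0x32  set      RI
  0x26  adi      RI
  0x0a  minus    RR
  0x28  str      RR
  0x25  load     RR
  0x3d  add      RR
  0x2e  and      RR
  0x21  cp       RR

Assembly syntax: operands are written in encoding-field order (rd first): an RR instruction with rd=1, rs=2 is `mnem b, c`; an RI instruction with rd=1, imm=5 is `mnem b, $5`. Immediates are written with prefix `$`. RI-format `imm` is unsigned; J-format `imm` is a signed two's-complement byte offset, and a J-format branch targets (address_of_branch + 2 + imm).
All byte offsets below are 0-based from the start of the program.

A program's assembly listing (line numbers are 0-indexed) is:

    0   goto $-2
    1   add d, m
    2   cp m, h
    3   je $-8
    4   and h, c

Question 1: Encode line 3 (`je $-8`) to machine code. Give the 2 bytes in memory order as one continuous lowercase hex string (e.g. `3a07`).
f807

line 3 (je): pack op=0x1:6|imm=-8:10 = 0x07f8; little→ f8 07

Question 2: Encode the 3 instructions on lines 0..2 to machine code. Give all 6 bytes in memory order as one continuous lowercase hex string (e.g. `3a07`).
line 0 (goto): pack op=0x2d:6|imm=-2:10 = 0xb7fe; little→ fe b7
line 1 (add): pack op=0x3d:6|rd=3:3|rs=7:3|pad=0:4 = 0xf5f0; little→ f0 f5
line 2 (cp): pack op=0x21:6|rd=7:3|rs=5:3|pad=0:4 = 0x87d0; little→ d0 87

feb7f0f5d087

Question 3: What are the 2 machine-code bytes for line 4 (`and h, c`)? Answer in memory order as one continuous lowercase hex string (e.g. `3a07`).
line 4 (and): pack op=0x2e:6|rd=5:3|rs=2:3|pad=0:4 = 0xbaa0; little→ a0 ba

a0ba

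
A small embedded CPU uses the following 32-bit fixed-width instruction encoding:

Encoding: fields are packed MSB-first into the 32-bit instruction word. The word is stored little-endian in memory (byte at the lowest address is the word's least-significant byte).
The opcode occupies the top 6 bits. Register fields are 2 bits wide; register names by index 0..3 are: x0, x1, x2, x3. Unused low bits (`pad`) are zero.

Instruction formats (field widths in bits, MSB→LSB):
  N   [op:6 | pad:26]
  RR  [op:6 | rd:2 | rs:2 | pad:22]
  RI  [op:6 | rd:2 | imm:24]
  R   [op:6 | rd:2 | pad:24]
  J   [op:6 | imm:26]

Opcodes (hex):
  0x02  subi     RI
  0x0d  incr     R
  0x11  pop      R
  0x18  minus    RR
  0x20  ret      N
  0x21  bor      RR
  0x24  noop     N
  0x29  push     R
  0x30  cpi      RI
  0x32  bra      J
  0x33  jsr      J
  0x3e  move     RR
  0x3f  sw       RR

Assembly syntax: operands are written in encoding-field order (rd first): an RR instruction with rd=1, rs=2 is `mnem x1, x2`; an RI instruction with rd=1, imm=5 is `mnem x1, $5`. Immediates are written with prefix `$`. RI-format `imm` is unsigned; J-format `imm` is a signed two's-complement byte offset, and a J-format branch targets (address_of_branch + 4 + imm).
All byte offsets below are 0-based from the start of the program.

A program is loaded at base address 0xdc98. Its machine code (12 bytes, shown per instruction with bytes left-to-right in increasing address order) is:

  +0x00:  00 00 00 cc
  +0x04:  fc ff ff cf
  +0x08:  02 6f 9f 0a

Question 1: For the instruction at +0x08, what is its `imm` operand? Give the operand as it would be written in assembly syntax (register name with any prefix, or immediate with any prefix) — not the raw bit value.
$10448642

[08] 02 6f 9f 0a → 0x0a9f6f02
  op=0x0a9f6f02>>26=0x2 ⇒ subi (RI)
  rd: (w>>24)&0x3=0x2 → x2
  imm: (w>>0)&0xffffff=0x9f6f02 → $10448642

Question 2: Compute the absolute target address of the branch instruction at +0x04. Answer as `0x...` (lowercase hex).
0xdc9c

[04] fc ff ff cf → 0xcffffffc
  opcode bits[31:26]=0x33: jsr/J
  imm: (w>>0)&0x3ffffff=0x3fffffc (s26→-4) → $-4
  target = base 0xdc98 + off 0x04 + 4 + imm -4 = 0xdc9c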